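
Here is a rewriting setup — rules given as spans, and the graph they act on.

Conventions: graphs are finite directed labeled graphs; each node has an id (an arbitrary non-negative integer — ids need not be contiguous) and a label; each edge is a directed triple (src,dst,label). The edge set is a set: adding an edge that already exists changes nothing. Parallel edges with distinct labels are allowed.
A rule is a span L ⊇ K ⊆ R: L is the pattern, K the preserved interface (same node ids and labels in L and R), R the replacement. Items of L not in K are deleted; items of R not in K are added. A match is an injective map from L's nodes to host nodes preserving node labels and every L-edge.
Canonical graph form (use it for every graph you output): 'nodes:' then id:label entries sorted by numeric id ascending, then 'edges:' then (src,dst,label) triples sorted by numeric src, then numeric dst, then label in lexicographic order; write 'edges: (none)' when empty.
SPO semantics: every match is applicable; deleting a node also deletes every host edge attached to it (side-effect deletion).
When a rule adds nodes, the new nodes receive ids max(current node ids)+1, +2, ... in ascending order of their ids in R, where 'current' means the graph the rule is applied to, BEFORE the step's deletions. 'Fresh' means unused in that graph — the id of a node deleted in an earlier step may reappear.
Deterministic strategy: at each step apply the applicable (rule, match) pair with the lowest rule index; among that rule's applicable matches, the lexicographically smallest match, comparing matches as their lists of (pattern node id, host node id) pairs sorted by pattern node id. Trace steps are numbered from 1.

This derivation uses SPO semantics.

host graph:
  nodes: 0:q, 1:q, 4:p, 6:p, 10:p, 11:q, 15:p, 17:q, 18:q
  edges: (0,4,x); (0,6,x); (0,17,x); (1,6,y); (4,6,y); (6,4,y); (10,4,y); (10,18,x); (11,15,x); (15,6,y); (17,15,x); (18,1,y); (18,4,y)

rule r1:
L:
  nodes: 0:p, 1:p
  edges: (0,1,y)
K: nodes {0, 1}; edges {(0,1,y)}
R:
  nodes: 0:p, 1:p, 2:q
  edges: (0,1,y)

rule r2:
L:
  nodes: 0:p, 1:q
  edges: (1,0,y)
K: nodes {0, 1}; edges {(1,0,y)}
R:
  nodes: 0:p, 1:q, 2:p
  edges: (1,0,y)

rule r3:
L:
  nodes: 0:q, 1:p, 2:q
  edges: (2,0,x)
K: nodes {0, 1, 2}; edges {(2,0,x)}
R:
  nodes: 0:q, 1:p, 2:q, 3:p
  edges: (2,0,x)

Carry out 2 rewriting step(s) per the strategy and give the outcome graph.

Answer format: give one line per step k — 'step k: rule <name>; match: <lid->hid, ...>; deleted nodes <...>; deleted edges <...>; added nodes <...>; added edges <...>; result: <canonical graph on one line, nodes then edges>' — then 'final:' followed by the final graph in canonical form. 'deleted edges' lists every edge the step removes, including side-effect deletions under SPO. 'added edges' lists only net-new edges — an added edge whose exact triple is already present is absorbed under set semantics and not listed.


step 1: rule r1; match: 0->4, 1->6; deleted nodes (none); deleted edges (none); added nodes 19; added edges (none); result: nodes: 0:q, 1:q, 4:p, 6:p, 10:p, 11:q, 15:p, 17:q, 18:q, 19:q edges: (0,4,x); (0,6,x); (0,17,x); (1,6,y); (4,6,y); (6,4,y); (10,4,y); (10,18,x); (11,15,x); (15,6,y); (17,15,x); (18,1,y); (18,4,y)
step 2: rule r1; match: 0->4, 1->6; deleted nodes (none); deleted edges (none); added nodes 20; added edges (none); result: nodes: 0:q, 1:q, 4:p, 6:p, 10:p, 11:q, 15:p, 17:q, 18:q, 19:q, 20:q edges: (0,4,x); (0,6,x); (0,17,x); (1,6,y); (4,6,y); (6,4,y); (10,4,y); (10,18,x); (11,15,x); (15,6,y); (17,15,x); (18,1,y); (18,4,y)
final:
nodes: 0:q, 1:q, 4:p, 6:p, 10:p, 11:q, 15:p, 17:q, 18:q, 19:q, 20:q
edges: (0,4,x); (0,6,x); (0,17,x); (1,6,y); (4,6,y); (6,4,y); (10,4,y); (10,18,x); (11,15,x); (15,6,y); (17,15,x); (18,1,y); (18,4,y)


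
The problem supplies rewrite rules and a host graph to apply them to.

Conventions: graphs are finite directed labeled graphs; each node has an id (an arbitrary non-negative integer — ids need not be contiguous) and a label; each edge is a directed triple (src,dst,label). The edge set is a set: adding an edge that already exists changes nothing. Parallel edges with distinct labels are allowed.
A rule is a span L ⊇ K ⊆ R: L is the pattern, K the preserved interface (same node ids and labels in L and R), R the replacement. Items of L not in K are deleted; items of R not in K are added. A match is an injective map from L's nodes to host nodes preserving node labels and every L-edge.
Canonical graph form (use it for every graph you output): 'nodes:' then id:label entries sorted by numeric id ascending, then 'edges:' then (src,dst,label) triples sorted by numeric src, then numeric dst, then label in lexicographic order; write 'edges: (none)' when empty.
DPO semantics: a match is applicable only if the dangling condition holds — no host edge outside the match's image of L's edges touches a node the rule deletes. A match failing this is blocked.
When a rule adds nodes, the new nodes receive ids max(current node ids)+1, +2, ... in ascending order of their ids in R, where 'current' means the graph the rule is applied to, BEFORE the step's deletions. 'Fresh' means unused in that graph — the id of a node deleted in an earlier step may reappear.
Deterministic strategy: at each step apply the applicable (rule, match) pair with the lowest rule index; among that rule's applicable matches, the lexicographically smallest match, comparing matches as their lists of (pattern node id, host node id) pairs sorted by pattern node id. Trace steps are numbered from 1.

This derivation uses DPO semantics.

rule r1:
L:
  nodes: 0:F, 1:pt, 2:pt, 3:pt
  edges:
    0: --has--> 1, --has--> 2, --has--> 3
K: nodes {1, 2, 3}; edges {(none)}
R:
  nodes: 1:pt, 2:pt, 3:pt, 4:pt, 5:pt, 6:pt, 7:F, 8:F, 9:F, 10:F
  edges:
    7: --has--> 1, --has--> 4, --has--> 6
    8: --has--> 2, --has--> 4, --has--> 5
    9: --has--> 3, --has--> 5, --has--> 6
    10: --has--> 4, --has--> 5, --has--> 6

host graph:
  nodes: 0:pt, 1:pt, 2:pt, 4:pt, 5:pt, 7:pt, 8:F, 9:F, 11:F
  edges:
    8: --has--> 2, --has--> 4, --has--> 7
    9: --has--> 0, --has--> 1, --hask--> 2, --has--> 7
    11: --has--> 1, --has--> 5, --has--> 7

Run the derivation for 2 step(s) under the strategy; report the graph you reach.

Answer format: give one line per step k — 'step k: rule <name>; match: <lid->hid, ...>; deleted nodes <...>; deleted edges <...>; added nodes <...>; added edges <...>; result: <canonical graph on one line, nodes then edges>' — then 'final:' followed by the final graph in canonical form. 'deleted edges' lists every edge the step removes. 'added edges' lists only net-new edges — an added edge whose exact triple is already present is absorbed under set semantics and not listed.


step 1: rule r1; match: 0->8, 1->2, 2->4, 3->7; deleted nodes 8; deleted edges (8,2,has); (8,4,has); (8,7,has); added nodes 12, 13, 14, 15, 16, 17, 18; added edges (15,2,has); (15,12,has); (15,14,has); (16,4,has); (16,12,has); (16,13,has); (17,7,has); (17,13,has); (17,14,has); (18,12,has); (18,13,has); (18,14,has); result: nodes: 0:pt, 1:pt, 2:pt, 4:pt, 5:pt, 7:pt, 9:F, 11:F, 12:pt, 13:pt, 14:pt, 15:F, 16:F, 17:F, 18:F edges: (9,0,has); (9,1,has); (9,2,hask); (9,7,has); (11,1,has); (11,5,has); (11,7,has); (15,2,has); (15,12,has); (15,14,has); (16,4,has); (16,12,has); (16,13,has); (17,7,has); (17,13,has); (17,14,has); (18,12,has); (18,13,has); (18,14,has)
step 2: rule r1; match: 0->11, 1->1, 2->5, 3->7; deleted nodes 11; deleted edges (11,1,has); (11,5,has); (11,7,has); added nodes 19, 20, 21, 22, 23, 24, 25; added edges (22,1,has); (22,19,has); (22,21,has); (23,5,has); (23,19,has); (23,20,has); (24,7,has); (24,20,has); (24,21,has); (25,19,has); (25,20,has); (25,21,has); result: nodes: 0:pt, 1:pt, 2:pt, 4:pt, 5:pt, 7:pt, 9:F, 12:pt, 13:pt, 14:pt, 15:F, 16:F, 17:F, 18:F, 19:pt, 20:pt, 21:pt, 22:F, 23:F, 24:F, 25:F edges: (9,0,has); (9,1,has); (9,2,hask); (9,7,has); (15,2,has); (15,12,has); (15,14,has); (16,4,has); (16,12,has); (16,13,has); (17,7,has); (17,13,has); (17,14,has); (18,12,has); (18,13,has); (18,14,has); (22,1,has); (22,19,has); (22,21,has); (23,5,has); (23,19,has); (23,20,has); (24,7,has); (24,20,has); (24,21,has); (25,19,has); (25,20,has); (25,21,has)
final:
nodes: 0:pt, 1:pt, 2:pt, 4:pt, 5:pt, 7:pt, 9:F, 12:pt, 13:pt, 14:pt, 15:F, 16:F, 17:F, 18:F, 19:pt, 20:pt, 21:pt, 22:F, 23:F, 24:F, 25:F
edges: (9,0,has); (9,1,has); (9,2,hask); (9,7,has); (15,2,has); (15,12,has); (15,14,has); (16,4,has); (16,12,has); (16,13,has); (17,7,has); (17,13,has); (17,14,has); (18,12,has); (18,13,has); (18,14,has); (22,1,has); (22,19,has); (22,21,has); (23,5,has); (23,19,has); (23,20,has); (24,7,has); (24,20,has); (24,21,has); (25,19,has); (25,20,has); (25,21,has)


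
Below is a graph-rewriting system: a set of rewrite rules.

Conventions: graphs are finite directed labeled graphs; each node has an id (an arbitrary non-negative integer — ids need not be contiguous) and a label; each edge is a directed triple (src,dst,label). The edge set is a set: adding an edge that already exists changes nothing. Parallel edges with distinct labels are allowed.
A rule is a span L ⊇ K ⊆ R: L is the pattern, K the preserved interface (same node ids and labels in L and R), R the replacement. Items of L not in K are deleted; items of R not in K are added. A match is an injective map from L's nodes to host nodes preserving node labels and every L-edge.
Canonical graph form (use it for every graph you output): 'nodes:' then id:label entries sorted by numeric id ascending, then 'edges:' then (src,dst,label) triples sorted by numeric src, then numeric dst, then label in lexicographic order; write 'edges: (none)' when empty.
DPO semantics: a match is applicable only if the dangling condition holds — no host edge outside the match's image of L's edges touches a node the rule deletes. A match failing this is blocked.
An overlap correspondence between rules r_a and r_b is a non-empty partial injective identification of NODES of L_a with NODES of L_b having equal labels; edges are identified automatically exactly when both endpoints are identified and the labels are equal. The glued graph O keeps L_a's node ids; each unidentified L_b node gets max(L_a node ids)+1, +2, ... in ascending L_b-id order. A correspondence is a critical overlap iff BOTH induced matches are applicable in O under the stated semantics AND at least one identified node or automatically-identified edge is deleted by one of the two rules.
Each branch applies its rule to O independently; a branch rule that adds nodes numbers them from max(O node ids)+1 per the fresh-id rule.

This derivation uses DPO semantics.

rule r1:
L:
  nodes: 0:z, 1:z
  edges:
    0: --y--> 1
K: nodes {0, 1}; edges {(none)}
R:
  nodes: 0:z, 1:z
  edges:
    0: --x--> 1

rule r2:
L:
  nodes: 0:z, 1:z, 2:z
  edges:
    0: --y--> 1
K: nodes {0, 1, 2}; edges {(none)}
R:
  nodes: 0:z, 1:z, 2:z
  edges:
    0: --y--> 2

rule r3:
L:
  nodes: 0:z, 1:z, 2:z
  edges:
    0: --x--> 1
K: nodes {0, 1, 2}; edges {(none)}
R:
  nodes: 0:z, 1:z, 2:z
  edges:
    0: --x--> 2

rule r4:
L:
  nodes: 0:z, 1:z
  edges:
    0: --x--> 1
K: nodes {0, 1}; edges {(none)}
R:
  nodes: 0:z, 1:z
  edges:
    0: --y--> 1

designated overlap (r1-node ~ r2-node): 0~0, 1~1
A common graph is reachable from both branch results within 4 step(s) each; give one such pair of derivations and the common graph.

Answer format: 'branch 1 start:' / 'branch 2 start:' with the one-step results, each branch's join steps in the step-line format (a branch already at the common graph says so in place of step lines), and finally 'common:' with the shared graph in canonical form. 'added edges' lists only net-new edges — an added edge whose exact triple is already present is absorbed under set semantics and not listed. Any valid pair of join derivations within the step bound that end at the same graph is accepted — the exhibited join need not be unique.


branch 1 start:
nodes: 0:z, 1:z, 2:z
edges: (0,1,x)
branch 2 start:
nodes: 0:z, 1:z, 2:z
edges: (0,2,y)
branch 1 step 1: rule r4; match: 0->0, 1->1; deleted nodes (none); deleted edges (0,1,x); added nodes (none); added edges (0,1,y); result: nodes: 0:z, 1:z, 2:z edges: (0,1,y)
branch 2 step 1: rule r2; match: 0->0, 1->2, 2->1; deleted nodes (none); deleted edges (0,2,y); added nodes (none); added edges (0,1,y); result: nodes: 0:z, 1:z, 2:z edges: (0,1,y)
common:
nodes: 0:z, 1:z, 2:z
edges: (0,1,y)


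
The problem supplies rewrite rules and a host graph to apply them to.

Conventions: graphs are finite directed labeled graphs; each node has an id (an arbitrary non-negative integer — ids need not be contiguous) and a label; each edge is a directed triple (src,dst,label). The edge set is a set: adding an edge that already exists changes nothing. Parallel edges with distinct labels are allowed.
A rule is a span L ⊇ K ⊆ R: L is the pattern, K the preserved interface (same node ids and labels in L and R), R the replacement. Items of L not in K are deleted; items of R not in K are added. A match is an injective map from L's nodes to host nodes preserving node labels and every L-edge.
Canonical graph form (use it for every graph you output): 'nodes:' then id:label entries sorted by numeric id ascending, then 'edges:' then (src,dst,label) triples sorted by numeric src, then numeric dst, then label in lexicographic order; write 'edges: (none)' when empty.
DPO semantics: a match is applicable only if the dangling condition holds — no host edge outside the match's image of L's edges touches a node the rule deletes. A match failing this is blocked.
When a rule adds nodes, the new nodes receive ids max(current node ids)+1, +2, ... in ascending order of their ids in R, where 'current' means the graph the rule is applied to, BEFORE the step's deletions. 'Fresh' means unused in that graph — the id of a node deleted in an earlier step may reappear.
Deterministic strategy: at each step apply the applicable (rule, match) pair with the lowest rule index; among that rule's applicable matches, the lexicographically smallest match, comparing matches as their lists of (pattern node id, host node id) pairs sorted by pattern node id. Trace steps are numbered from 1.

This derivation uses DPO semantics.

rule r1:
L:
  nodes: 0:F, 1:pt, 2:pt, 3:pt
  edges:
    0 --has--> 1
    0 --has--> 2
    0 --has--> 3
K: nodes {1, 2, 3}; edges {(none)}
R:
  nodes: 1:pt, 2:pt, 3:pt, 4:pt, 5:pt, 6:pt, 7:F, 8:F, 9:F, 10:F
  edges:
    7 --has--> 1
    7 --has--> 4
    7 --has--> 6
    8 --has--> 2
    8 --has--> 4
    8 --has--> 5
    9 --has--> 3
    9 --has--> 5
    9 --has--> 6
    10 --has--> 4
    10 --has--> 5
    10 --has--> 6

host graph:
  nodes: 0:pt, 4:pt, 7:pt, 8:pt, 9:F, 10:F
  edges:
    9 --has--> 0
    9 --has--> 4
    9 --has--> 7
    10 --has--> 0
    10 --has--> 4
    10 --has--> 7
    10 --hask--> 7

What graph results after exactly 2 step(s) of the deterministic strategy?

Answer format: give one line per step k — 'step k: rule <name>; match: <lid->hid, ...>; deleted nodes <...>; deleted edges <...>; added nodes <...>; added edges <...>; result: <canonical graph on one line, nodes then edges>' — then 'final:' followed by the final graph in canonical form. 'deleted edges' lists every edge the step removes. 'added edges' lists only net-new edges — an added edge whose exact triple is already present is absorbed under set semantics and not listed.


step 1: rule r1; match: 0->9, 1->0, 2->4, 3->7; deleted nodes 9; deleted edges (9,0,has); (9,4,has); (9,7,has); added nodes 11, 12, 13, 14, 15, 16, 17; added edges (14,0,has); (14,11,has); (14,13,has); (15,4,has); (15,11,has); (15,12,has); (16,7,has); (16,12,has); (16,13,has); (17,11,has); (17,12,has); (17,13,has); result: nodes: 0:pt, 4:pt, 7:pt, 8:pt, 10:F, 11:pt, 12:pt, 13:pt, 14:F, 15:F, 16:F, 17:F edges: (10,0,has); (10,4,has); (10,7,has); (10,7,hask); (14,0,has); (14,11,has); (14,13,has); (15,4,has); (15,11,has); (15,12,has); (16,7,has); (16,12,has); (16,13,has); (17,11,has); (17,12,has); (17,13,has)
step 2: rule r1; match: 0->14, 1->0, 2->11, 3->13; deleted nodes 14; deleted edges (14,0,has); (14,11,has); (14,13,has); added nodes 18, 19, 20, 21, 22, 23, 24; added edges (21,0,has); (21,18,has); (21,20,has); (22,11,has); (22,18,has); (22,19,has); (23,13,has); (23,19,has); (23,20,has); (24,18,has); (24,19,has); (24,20,has); result: nodes: 0:pt, 4:pt, 7:pt, 8:pt, 10:F, 11:pt, 12:pt, 13:pt, 15:F, 16:F, 17:F, 18:pt, 19:pt, 20:pt, 21:F, 22:F, 23:F, 24:F edges: (10,0,has); (10,4,has); (10,7,has); (10,7,hask); (15,4,has); (15,11,has); (15,12,has); (16,7,has); (16,12,has); (16,13,has); (17,11,has); (17,12,has); (17,13,has); (21,0,has); (21,18,has); (21,20,has); (22,11,has); (22,18,has); (22,19,has); (23,13,has); (23,19,has); (23,20,has); (24,18,has); (24,19,has); (24,20,has)
final:
nodes: 0:pt, 4:pt, 7:pt, 8:pt, 10:F, 11:pt, 12:pt, 13:pt, 15:F, 16:F, 17:F, 18:pt, 19:pt, 20:pt, 21:F, 22:F, 23:F, 24:F
edges: (10,0,has); (10,4,has); (10,7,has); (10,7,hask); (15,4,has); (15,11,has); (15,12,has); (16,7,has); (16,12,has); (16,13,has); (17,11,has); (17,12,has); (17,13,has); (21,0,has); (21,18,has); (21,20,has); (22,11,has); (22,18,has); (22,19,has); (23,13,has); (23,19,has); (23,20,has); (24,18,has); (24,19,has); (24,20,has)


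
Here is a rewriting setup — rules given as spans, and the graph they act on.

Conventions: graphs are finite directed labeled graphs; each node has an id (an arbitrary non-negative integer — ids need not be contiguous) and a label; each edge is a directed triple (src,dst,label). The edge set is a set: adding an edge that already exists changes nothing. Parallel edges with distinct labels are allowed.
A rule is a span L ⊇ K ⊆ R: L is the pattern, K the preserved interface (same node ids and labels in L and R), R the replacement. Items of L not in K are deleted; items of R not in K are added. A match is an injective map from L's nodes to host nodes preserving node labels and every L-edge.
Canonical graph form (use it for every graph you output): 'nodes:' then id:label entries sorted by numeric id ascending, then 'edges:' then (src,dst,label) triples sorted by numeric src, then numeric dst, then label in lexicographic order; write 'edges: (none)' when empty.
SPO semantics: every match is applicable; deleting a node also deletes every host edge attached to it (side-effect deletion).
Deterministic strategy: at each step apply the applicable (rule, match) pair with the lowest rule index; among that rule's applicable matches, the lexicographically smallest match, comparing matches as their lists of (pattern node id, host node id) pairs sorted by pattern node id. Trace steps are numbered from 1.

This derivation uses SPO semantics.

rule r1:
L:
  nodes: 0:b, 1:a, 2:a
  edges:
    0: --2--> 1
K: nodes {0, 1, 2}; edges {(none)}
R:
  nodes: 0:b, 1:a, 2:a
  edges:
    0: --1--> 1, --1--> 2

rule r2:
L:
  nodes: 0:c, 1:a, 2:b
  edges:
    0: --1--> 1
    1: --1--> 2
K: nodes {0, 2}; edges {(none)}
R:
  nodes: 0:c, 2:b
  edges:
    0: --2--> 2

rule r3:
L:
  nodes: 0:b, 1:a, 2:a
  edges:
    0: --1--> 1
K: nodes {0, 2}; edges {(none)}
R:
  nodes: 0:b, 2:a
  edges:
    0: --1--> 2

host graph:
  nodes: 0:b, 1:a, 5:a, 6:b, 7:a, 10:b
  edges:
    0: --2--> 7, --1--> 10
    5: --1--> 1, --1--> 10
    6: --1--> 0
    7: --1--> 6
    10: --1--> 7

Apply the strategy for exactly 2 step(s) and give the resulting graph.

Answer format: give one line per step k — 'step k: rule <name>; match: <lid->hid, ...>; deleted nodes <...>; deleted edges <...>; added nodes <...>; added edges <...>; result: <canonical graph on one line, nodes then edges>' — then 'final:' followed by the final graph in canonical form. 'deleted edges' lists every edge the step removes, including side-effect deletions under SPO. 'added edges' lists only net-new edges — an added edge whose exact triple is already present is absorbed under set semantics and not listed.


step 1: rule r1; match: 0->0, 1->7, 2->1; deleted nodes (none); deleted edges (0,7,2); added nodes (none); added edges (0,1,1); (0,7,1); result: nodes: 0:b, 1:a, 5:a, 6:b, 7:a, 10:b edges: (0,1,1); (0,7,1); (0,10,1); (5,1,1); (5,10,1); (6,0,1); (7,6,1); (10,7,1)
step 2: rule r3; match: 0->0, 1->1, 2->5; deleted nodes 1; deleted edges (0,1,1); (5,1,1); added nodes (none); added edges (0,5,1); result: nodes: 0:b, 5:a, 6:b, 7:a, 10:b edges: (0,5,1); (0,7,1); (0,10,1); (5,10,1); (6,0,1); (7,6,1); (10,7,1)
final:
nodes: 0:b, 5:a, 6:b, 7:a, 10:b
edges: (0,5,1); (0,7,1); (0,10,1); (5,10,1); (6,0,1); (7,6,1); (10,7,1)


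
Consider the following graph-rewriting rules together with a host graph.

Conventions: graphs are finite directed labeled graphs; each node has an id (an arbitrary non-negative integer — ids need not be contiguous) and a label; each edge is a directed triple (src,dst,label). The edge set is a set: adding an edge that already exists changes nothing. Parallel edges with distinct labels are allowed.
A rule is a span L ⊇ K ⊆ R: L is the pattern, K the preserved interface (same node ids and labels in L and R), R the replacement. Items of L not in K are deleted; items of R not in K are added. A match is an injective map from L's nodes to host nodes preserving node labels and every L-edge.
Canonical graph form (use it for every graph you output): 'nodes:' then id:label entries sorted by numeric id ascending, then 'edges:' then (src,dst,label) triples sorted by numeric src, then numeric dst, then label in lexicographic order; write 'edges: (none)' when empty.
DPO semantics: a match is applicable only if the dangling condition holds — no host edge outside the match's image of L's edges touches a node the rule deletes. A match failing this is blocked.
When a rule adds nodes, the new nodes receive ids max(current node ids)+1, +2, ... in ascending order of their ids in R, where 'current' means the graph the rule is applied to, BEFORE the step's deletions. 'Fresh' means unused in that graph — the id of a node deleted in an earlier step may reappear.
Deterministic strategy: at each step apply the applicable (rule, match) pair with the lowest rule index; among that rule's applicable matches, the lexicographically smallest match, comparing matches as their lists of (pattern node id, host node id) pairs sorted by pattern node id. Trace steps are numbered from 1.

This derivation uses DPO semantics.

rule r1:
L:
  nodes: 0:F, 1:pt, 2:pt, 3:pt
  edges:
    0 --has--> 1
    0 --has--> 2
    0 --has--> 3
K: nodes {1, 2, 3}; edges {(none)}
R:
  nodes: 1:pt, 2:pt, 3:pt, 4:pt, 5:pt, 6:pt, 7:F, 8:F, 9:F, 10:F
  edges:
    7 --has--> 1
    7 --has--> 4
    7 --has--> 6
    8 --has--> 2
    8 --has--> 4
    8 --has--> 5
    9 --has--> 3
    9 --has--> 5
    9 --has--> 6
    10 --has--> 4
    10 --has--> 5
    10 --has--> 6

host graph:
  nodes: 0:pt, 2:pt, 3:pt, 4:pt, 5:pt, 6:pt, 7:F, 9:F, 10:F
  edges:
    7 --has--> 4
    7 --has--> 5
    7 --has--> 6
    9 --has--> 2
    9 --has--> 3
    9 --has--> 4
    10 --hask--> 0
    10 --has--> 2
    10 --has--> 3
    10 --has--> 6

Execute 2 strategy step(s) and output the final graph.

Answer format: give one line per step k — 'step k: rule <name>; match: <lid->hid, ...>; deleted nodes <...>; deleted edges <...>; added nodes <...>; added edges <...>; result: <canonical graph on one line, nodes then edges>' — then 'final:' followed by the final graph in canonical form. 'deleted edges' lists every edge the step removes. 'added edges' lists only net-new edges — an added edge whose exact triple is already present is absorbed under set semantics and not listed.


step 1: rule r1; match: 0->7, 1->4, 2->5, 3->6; deleted nodes 7; deleted edges (7,4,has); (7,5,has); (7,6,has); added nodes 11, 12, 13, 14, 15, 16, 17; added edges (14,4,has); (14,11,has); (14,13,has); (15,5,has); (15,11,has); (15,12,has); (16,6,has); (16,12,has); (16,13,has); (17,11,has); (17,12,has); (17,13,has); result: nodes: 0:pt, 2:pt, 3:pt, 4:pt, 5:pt, 6:pt, 9:F, 10:F, 11:pt, 12:pt, 13:pt, 14:F, 15:F, 16:F, 17:F edges: (9,2,has); (9,3,has); (9,4,has); (10,0,hask); (10,2,has); (10,3,has); (10,6,has); (14,4,has); (14,11,has); (14,13,has); (15,5,has); (15,11,has); (15,12,has); (16,6,has); (16,12,has); (16,13,has); (17,11,has); (17,12,has); (17,13,has)
step 2: rule r1; match: 0->9, 1->2, 2->3, 3->4; deleted nodes 9; deleted edges (9,2,has); (9,3,has); (9,4,has); added nodes 18, 19, 20, 21, 22, 23, 24; added edges (21,2,has); (21,18,has); (21,20,has); (22,3,has); (22,18,has); (22,19,has); (23,4,has); (23,19,has); (23,20,has); (24,18,has); (24,19,has); (24,20,has); result: nodes: 0:pt, 2:pt, 3:pt, 4:pt, 5:pt, 6:pt, 10:F, 11:pt, 12:pt, 13:pt, 14:F, 15:F, 16:F, 17:F, 18:pt, 19:pt, 20:pt, 21:F, 22:F, 23:F, 24:F edges: (10,0,hask); (10,2,has); (10,3,has); (10,6,has); (14,4,has); (14,11,has); (14,13,has); (15,5,has); (15,11,has); (15,12,has); (16,6,has); (16,12,has); (16,13,has); (17,11,has); (17,12,has); (17,13,has); (21,2,has); (21,18,has); (21,20,has); (22,3,has); (22,18,has); (22,19,has); (23,4,has); (23,19,has); (23,20,has); (24,18,has); (24,19,has); (24,20,has)
final:
nodes: 0:pt, 2:pt, 3:pt, 4:pt, 5:pt, 6:pt, 10:F, 11:pt, 12:pt, 13:pt, 14:F, 15:F, 16:F, 17:F, 18:pt, 19:pt, 20:pt, 21:F, 22:F, 23:F, 24:F
edges: (10,0,hask); (10,2,has); (10,3,has); (10,6,has); (14,4,has); (14,11,has); (14,13,has); (15,5,has); (15,11,has); (15,12,has); (16,6,has); (16,12,has); (16,13,has); (17,11,has); (17,12,has); (17,13,has); (21,2,has); (21,18,has); (21,20,has); (22,3,has); (22,18,has); (22,19,has); (23,4,has); (23,19,has); (23,20,has); (24,18,has); (24,19,has); (24,20,has)


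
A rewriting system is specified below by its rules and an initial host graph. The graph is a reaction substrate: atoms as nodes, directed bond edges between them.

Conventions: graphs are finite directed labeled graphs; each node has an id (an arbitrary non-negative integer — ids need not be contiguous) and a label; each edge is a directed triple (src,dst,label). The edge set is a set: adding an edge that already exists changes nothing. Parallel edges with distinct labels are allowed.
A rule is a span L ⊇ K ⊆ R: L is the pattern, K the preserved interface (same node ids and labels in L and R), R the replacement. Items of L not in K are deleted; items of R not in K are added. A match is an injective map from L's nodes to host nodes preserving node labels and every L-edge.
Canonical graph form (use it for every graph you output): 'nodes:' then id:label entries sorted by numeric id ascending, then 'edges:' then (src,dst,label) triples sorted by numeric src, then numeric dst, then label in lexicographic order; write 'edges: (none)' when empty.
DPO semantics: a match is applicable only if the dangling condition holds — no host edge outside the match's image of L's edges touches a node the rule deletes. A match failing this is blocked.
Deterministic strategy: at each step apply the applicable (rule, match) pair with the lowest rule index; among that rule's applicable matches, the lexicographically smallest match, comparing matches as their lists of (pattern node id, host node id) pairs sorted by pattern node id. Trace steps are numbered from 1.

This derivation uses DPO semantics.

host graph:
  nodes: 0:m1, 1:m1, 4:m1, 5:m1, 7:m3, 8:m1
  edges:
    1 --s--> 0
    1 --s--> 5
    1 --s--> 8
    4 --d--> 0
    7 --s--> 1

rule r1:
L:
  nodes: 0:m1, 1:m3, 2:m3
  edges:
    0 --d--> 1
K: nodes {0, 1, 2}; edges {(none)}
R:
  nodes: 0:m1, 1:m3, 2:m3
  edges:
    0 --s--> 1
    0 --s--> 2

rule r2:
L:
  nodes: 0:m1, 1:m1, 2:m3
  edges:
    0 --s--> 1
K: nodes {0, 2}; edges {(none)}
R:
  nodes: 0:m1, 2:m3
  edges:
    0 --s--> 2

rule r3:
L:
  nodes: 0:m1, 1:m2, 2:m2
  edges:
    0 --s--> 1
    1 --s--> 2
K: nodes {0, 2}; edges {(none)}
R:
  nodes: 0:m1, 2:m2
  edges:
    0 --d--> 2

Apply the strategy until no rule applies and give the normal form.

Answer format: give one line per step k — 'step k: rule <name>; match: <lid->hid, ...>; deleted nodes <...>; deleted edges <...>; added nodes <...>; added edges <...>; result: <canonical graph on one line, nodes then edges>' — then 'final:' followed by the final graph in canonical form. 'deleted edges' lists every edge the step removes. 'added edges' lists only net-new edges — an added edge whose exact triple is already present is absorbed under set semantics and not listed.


step 1: rule r2; match: 0->1, 1->5, 2->7; deleted nodes 5; deleted edges (1,5,s); added nodes (none); added edges (1,7,s); result: nodes: 0:m1, 1:m1, 4:m1, 7:m3, 8:m1 edges: (1,0,s); (1,7,s); (1,8,s); (4,0,d); (7,1,s)
step 2: rule r2; match: 0->1, 1->8, 2->7; deleted nodes 8; deleted edges (1,8,s); added nodes (none); added edges (none); result: nodes: 0:m1, 1:m1, 4:m1, 7:m3 edges: (1,0,s); (1,7,s); (4,0,d); (7,1,s)
final:
nodes: 0:m1, 1:m1, 4:m1, 7:m3
edges: (1,0,s); (1,7,s); (4,0,d); (7,1,s)


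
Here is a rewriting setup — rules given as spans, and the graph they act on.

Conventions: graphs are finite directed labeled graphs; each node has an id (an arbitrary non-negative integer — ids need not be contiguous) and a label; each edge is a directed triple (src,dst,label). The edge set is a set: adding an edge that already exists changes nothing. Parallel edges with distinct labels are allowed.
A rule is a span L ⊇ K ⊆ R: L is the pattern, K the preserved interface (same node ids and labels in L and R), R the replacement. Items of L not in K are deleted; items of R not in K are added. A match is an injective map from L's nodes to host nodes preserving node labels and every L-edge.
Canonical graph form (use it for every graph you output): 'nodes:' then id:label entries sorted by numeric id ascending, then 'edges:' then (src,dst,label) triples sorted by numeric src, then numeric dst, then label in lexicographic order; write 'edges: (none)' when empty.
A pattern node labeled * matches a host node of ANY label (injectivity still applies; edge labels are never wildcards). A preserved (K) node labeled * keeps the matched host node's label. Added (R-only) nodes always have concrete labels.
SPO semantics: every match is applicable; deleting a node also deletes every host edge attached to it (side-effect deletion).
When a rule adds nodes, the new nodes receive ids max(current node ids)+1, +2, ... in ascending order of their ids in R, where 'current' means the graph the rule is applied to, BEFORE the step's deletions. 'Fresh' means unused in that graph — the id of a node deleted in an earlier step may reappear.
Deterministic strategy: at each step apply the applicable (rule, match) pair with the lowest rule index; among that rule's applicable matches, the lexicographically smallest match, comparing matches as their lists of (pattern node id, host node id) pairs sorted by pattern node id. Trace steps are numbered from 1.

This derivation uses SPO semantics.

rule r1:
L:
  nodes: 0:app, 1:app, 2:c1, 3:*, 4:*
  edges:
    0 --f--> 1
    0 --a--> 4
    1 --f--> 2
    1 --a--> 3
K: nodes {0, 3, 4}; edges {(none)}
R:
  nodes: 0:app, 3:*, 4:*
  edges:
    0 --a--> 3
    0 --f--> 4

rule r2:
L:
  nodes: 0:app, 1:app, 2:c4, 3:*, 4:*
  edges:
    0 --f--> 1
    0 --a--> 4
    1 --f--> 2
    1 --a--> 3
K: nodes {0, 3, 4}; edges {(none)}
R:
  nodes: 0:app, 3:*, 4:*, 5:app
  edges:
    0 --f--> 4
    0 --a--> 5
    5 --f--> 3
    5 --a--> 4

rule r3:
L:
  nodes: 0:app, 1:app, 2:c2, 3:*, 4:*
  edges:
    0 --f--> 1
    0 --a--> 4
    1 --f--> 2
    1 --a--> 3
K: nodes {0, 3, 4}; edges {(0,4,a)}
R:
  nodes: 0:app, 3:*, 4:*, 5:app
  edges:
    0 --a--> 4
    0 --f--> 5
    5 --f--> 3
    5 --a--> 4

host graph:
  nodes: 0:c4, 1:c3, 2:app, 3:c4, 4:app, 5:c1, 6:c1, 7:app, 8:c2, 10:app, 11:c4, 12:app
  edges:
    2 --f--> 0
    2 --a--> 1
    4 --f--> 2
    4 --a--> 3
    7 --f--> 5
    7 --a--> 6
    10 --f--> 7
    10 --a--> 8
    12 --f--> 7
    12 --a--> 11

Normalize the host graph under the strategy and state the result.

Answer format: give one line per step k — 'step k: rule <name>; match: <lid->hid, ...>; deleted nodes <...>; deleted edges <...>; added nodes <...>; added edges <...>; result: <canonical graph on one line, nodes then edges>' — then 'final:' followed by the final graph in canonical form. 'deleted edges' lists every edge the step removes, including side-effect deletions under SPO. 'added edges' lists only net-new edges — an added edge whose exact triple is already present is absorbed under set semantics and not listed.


step 1: rule r1; match: 0->10, 1->7, 2->5, 3->6, 4->8; deleted nodes 5, 7; deleted edges (7,5,f); (7,6,a); (10,7,f); (10,8,a); (12,7,f); added nodes (none); added edges (10,6,a); (10,8,f); result: nodes: 0:c4, 1:c3, 2:app, 3:c4, 4:app, 6:c1, 8:c2, 10:app, 11:c4, 12:app edges: (2,0,f); (2,1,a); (4,2,f); (4,3,a); (10,6,a); (10,8,f); (12,11,a)
step 2: rule r2; match: 0->4, 1->2, 2->0, 3->1, 4->3; deleted nodes 0, 2; deleted edges (2,0,f); (2,1,a); (4,2,f); (4,3,a); added nodes 13; added edges (4,3,f); (4,13,a); (13,1,f); (13,3,a); result: nodes: 1:c3, 3:c4, 4:app, 6:c1, 8:c2, 10:app, 11:c4, 12:app, 13:app edges: (4,3,f); (4,13,a); (10,6,a); (10,8,f); (12,11,a); (13,1,f); (13,3,a)
final:
nodes: 1:c3, 3:c4, 4:app, 6:c1, 8:c2, 10:app, 11:c4, 12:app, 13:app
edges: (4,3,f); (4,13,a); (10,6,a); (10,8,f); (12,11,a); (13,1,f); (13,3,a)


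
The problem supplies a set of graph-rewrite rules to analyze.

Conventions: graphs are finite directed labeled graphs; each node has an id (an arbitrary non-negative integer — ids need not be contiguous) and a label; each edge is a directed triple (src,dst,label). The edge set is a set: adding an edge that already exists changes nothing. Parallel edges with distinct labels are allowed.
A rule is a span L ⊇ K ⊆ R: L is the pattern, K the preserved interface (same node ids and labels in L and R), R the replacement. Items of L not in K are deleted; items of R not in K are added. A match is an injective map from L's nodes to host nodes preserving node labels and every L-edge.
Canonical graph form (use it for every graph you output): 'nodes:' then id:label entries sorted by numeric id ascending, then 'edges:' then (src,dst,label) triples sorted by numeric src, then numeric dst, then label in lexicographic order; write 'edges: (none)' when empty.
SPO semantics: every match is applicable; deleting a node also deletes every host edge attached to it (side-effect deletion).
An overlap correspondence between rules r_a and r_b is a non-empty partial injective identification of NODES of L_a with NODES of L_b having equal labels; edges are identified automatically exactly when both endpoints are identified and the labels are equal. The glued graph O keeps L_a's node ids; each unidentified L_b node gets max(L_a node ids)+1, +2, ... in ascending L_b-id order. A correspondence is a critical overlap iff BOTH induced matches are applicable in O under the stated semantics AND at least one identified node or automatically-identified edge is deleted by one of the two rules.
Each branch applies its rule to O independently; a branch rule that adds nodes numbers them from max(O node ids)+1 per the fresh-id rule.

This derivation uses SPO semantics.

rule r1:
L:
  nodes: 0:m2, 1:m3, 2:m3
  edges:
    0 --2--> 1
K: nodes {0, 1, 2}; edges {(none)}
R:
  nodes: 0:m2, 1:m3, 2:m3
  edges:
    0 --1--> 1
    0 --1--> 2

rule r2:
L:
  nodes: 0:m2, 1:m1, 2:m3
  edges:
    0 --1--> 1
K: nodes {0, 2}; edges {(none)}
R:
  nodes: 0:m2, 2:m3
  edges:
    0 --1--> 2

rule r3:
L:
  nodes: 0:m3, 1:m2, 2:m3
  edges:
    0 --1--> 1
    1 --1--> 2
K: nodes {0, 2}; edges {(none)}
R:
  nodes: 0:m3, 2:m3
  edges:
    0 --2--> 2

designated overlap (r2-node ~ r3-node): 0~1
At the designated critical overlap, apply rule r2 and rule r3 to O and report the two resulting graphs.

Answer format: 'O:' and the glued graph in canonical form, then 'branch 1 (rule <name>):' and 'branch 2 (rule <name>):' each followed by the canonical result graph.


O:
nodes: 0:m2, 1:m1, 2:m3, 3:m3, 4:m3
edges: (0,1,1); (0,4,1); (3,0,1)
branch 1 (rule r2):
nodes: 0:m2, 2:m3, 3:m3, 4:m3
edges: (0,2,1); (0,4,1); (3,0,1)
branch 2 (rule r3):
nodes: 1:m1, 2:m3, 3:m3, 4:m3
edges: (3,4,2)


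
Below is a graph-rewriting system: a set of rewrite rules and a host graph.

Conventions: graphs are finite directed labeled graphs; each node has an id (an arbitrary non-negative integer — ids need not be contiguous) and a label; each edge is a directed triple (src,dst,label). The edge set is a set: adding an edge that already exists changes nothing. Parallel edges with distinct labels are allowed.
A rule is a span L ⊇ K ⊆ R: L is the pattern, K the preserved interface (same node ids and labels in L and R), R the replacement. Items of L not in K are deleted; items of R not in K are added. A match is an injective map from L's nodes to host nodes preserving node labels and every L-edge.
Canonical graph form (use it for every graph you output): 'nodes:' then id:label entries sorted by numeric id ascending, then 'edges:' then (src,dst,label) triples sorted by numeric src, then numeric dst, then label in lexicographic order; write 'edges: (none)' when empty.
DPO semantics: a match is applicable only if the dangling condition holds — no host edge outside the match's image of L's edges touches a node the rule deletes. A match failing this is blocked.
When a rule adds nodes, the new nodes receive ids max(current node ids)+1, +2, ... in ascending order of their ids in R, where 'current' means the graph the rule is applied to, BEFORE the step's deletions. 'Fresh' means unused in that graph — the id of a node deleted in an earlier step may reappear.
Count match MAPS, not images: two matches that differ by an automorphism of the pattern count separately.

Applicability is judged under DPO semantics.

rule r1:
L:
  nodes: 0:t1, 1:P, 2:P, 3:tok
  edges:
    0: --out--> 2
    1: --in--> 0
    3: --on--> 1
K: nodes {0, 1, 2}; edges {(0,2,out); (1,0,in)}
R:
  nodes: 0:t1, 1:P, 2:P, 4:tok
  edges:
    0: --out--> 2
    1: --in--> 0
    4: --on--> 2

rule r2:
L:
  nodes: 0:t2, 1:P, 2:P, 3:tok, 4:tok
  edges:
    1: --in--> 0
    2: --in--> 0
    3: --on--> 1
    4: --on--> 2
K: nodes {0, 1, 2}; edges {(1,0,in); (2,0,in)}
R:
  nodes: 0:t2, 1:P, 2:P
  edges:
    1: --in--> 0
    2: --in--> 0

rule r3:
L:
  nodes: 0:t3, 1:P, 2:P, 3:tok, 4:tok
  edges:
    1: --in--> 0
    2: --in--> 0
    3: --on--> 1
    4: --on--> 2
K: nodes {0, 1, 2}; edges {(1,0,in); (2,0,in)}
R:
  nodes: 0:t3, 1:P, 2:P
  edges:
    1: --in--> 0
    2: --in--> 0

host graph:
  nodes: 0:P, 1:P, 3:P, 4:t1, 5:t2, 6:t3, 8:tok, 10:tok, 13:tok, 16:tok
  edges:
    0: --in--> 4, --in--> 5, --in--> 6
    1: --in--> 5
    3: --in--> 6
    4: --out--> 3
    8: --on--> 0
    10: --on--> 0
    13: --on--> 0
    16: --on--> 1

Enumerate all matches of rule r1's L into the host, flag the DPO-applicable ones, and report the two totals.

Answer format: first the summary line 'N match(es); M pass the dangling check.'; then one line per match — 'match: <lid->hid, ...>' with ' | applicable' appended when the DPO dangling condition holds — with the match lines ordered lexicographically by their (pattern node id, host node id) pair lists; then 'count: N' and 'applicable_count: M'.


3 match(es); 3 pass the dangling check.
match: 0->4, 1->0, 2->3, 3->8 | applicable
match: 0->4, 1->0, 2->3, 3->10 | applicable
match: 0->4, 1->0, 2->3, 3->13 | applicable
count: 3
applicable_count: 3


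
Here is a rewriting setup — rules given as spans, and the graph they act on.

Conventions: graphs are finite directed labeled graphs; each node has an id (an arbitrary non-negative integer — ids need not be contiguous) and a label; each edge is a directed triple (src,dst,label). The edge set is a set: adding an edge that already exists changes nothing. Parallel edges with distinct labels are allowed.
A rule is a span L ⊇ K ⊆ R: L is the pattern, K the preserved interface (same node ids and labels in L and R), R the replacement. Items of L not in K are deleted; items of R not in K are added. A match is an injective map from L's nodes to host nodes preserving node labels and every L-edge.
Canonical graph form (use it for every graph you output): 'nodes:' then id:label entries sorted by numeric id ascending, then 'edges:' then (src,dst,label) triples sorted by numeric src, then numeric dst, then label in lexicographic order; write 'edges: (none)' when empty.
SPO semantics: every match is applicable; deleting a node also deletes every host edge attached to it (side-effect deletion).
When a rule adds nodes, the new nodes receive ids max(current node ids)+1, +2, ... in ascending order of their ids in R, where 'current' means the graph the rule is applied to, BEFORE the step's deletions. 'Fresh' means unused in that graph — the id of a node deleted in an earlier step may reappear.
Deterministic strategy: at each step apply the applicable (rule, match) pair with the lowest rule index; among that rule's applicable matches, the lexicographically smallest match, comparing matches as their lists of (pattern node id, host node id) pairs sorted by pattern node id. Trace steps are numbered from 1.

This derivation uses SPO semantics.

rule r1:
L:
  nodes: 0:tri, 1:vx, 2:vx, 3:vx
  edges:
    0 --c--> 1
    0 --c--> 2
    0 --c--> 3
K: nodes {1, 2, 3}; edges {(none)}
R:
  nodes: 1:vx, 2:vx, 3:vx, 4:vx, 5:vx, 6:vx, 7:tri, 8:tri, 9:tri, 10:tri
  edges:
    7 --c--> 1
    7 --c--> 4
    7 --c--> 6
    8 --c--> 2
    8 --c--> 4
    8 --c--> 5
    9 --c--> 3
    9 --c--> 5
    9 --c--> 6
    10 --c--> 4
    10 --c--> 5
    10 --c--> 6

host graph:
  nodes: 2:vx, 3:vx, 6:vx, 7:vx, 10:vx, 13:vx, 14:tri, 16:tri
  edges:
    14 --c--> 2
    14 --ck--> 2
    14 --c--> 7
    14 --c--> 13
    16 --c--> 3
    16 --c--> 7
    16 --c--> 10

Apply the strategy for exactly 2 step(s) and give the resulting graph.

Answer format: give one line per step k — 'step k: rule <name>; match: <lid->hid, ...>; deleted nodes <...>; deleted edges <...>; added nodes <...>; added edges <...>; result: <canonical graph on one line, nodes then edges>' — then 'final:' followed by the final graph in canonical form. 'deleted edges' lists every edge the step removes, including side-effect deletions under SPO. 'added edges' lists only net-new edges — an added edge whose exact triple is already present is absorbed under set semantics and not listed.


step 1: rule r1; match: 0->14, 1->2, 2->7, 3->13; deleted nodes 14; deleted edges (14,2,c); (14,2,ck); (14,7,c); (14,13,c); added nodes 17, 18, 19, 20, 21, 22, 23; added edges (20,2,c); (20,17,c); (20,19,c); (21,7,c); (21,17,c); (21,18,c); (22,13,c); (22,18,c); (22,19,c); (23,17,c); (23,18,c); (23,19,c); result: nodes: 2:vx, 3:vx, 6:vx, 7:vx, 10:vx, 13:vx, 16:tri, 17:vx, 18:vx, 19:vx, 20:tri, 21:tri, 22:tri, 23:tri edges: (16,3,c); (16,7,c); (16,10,c); (20,2,c); (20,17,c); (20,19,c); (21,7,c); (21,17,c); (21,18,c); (22,13,c); (22,18,c); (22,19,c); (23,17,c); (23,18,c); (23,19,c)
step 2: rule r1; match: 0->16, 1->3, 2->7, 3->10; deleted nodes 16; deleted edges (16,3,c); (16,7,c); (16,10,c); added nodes 24, 25, 26, 27, 28, 29, 30; added edges (27,3,c); (27,24,c); (27,26,c); (28,7,c); (28,24,c); (28,25,c); (29,10,c); (29,25,c); (29,26,c); (30,24,c); (30,25,c); (30,26,c); result: nodes: 2:vx, 3:vx, 6:vx, 7:vx, 10:vx, 13:vx, 17:vx, 18:vx, 19:vx, 20:tri, 21:tri, 22:tri, 23:tri, 24:vx, 25:vx, 26:vx, 27:tri, 28:tri, 29:tri, 30:tri edges: (20,2,c); (20,17,c); (20,19,c); (21,7,c); (21,17,c); (21,18,c); (22,13,c); (22,18,c); (22,19,c); (23,17,c); (23,18,c); (23,19,c); (27,3,c); (27,24,c); (27,26,c); (28,7,c); (28,24,c); (28,25,c); (29,10,c); (29,25,c); (29,26,c); (30,24,c); (30,25,c); (30,26,c)
final:
nodes: 2:vx, 3:vx, 6:vx, 7:vx, 10:vx, 13:vx, 17:vx, 18:vx, 19:vx, 20:tri, 21:tri, 22:tri, 23:tri, 24:vx, 25:vx, 26:vx, 27:tri, 28:tri, 29:tri, 30:tri
edges: (20,2,c); (20,17,c); (20,19,c); (21,7,c); (21,17,c); (21,18,c); (22,13,c); (22,18,c); (22,19,c); (23,17,c); (23,18,c); (23,19,c); (27,3,c); (27,24,c); (27,26,c); (28,7,c); (28,24,c); (28,25,c); (29,10,c); (29,25,c); (29,26,c); (30,24,c); (30,25,c); (30,26,c)
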